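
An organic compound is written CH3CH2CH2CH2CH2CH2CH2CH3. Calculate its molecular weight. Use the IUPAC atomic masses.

114.23 g/mol

Atom tally by fragment:
  CH3 → C:1 H:3
  CH2 → C:1 H:2
  CH2 → C:1 H:2
  CH2 → C:1 H:2
  CH2 → C:1 H:2
  CH2 → C:1 H:2
  CH2 → C:1 H:2
  CH3 → C:1 H:3
Element totals:
  C: 8
  H: 18
Molecular formula: C8H18.
  M = 8(12.011) + 18(1.008)
    = 96.088 + 18.144 = 114.232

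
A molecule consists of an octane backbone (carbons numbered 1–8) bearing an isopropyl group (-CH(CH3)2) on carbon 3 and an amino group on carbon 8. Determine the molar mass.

171.33 g/mol

Atom tally by fragment:
  CH3 → C:1 H:3
  CH2 → C:1 H:2
  CH(CH(CH3)2) → C:4 H:8
  CH2 → C:1 H:2
  CH2 → C:1 H:2
  CH2 → C:1 H:2
  CH2 → C:1 H:2
  CH2NH2 → C:1 H:4 N:1
Element totals:
  C: 11
  H: 25
  N: 1
Molecular formula: C11H25N.
  M = 11(12.011) + 25(1.008) + 14.007
    = 132.121 + 25.200 + 14.007 = 171.328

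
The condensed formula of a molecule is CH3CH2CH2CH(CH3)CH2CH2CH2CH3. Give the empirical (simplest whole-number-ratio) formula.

C9H20

Element totals:
  C: 9
  H: 20
Molecular formula: C9H20.
gcd of subscripts (9, 20) = 1, so the empirical formula equals the molecular formula.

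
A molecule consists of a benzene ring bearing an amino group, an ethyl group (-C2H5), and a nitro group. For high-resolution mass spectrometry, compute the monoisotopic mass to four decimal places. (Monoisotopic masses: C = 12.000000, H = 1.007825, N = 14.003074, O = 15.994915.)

Atom tally by fragment:
  benzene ring core → C:6 H:6
  (− 3 ring H displaced by substituents)
  + NH2 → N:1 H:2
  + C2H5 → C:2 H:5
  + NO2 → N:1 O:2
Element totals:
  C: 8
  H: 10
  N: 2
  O: 2
Molecular formula: C8H10N2O2.
  M = 8(12.0) + 10(1.007825) + 2(14.003074) + 2(15.994915)
    = 96.000000 + 10.078250 + 28.006148 + 31.989830 = 166.074228

166.0742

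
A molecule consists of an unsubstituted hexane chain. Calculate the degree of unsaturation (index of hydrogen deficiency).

Atom tally by fragment:
  CH3 → C:1 H:3
  CH2 → C:1 H:2
  CH2 → C:1 H:2
  CH2 → C:1 H:2
  CH2 → C:1 H:2
  CH3 → C:1 H:3
Element totals:
  C: 6
  H: 14
Molecular formula: C6H14.
DoU = (2C + 2 + N − H − X) / 2 = (2·6 + 2 + 0 − 14 − 0) / 2 = 0.

0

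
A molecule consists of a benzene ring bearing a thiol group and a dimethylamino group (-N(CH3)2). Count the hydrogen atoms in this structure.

Atom tally by fragment:
  benzene ring core → C:6 H:6
  (− 2 ring H displaced by substituents)
  + SH → S:1 H:1
  + N(CH3)2 → N:1 C:2 H:6
Element totals:
  C: 8
  H: 11
  N: 1
  S: 1

11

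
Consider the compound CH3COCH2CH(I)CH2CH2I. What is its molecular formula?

Atom tally by fragment:
  CH3COCH2 → C:3 H:5 O:1
  CH(I) → C:1 H:1 I:1
  CH2 → C:1 H:2
  CH2I → C:1 H:2 I:1
Element totals:
  C: 6
  H: 10
  I: 2
  O: 1

C6H10I2O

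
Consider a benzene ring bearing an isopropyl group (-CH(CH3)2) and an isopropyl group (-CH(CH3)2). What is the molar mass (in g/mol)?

162.28 g/mol

Atom tally by fragment:
  benzene ring core → C:6 H:6
  (− 2 ring H displaced by substituents)
  + CH(CH3)2 → C:3 H:7
  + CH(CH3)2 → C:3 H:7
Element totals:
  C: 12
  H: 18
Molecular formula: C12H18.
  M = 12(12.011) + 18(1.008)
    = 144.132 + 18.144 = 162.276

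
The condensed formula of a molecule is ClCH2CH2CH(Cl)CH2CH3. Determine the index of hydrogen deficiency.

0

Atom tally by fragment:
  ClCH2 → C:1 H:2 Cl:1
  CH2 → C:1 H:2
  CH(Cl) → C:1 H:1 Cl:1
  CH2 → C:1 H:2
  CH3 → C:1 H:3
Element totals:
  C: 5
  H: 10
  Cl: 2
Molecular formula: C5H10Cl2.
DoU = (2C + 2 + N − H − X) / 2 = (2·5 + 2 + 0 − 10 − 2) / 2 = 0.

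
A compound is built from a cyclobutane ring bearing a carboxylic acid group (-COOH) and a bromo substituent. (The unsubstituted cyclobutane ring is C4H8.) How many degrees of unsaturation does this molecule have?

Atom tally by fragment:
  cyclobutane ring core → C:4 H:8
  (− 2 ring H displaced by substituents)
  + COOH → C:1 H:1 O:2
  + Br → Br:1
Element totals:
  C: 5
  H: 7
  Br: 1
  O: 2
Molecular formula: C5H7BrO2.
DoU = (2C + 2 + N − H − X) / 2 = (2·5 + 2 + 0 − 7 − 1) / 2 = 2.

2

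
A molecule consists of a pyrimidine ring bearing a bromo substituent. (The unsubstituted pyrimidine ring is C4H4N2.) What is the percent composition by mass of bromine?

Atom tally by fragment:
  pyrimidine ring core → C:4 H:4 N:2
  (− 1 ring H displaced by substituents)
  + Br → Br:1
Element totals:
  C: 4
  H: 3
  Br: 1
  N: 2
Molecular formula: C4H3BrN2.
Molar mass = 158.986 g/mol.
Mass from Br: 1 × 79.904 = 79.904 g/mol.
%Br = 79.904 / 158.986 × 100 = 50.26%.

50.26%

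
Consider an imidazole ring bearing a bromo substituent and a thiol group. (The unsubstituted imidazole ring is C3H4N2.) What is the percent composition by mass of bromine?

Atom tally by fragment:
  imidazole ring core → C:3 H:4 N:2
  (− 2 ring H displaced by substituents)
  + Br → Br:1
  + SH → S:1 H:1
Element totals:
  C: 3
  H: 3
  Br: 1
  N: 2
  S: 1
Molecular formula: C3H3BrN2S.
Molar mass = 179.035 g/mol.
Mass from Br: 1 × 79.904 = 79.904 g/mol.
%Br = 79.904 / 179.035 × 100 = 44.63%.

44.63%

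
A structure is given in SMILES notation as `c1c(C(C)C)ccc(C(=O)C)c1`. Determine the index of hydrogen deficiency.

Atom tally by fragment:
  benzene ring core → C:6 H:6
  (− 2 ring H displaced by substituents)
  + CH(CH3)2 → C:3 H:7
  + COCH3 → C:2 H:3 O:1
Element totals:
  C: 11
  H: 14
  O: 1
Molecular formula: C11H14O.
DoU = (2C + 2 + N − H − X) / 2 = (2·11 + 2 + 0 − 14 − 0) / 2 = 5.

5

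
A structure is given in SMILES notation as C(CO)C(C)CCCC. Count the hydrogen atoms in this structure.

Atom tally by fragment:
  HOCH2CH2 → C:2 H:5 O:1
  CH(CH3) → C:2 H:4
  CH2 → C:1 H:2
  CH2 → C:1 H:2
  CH2 → C:1 H:2
  CH3 → C:1 H:3
Element totals:
  C: 8
  H: 18
  O: 1

18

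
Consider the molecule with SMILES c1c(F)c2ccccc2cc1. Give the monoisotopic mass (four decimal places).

146.0532

Atom tally by fragment:
  naphthalene ring system core → C:10 H:8
  (− 1 ring H displaced by substituents)
  + F → F:1
Element totals:
  C: 10
  H: 7
  F: 1
Molecular formula: C10H7F.
  M = 10(12.0) + 7(1.007825) + 18.998403
    = 120.000000 + 7.054775 + 18.998403 = 146.053178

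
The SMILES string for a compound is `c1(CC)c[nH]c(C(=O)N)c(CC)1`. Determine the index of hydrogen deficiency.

Atom tally by fragment:
  pyrrole ring core → C:4 H:5 N:1
  (− 3 ring H displaced by substituents)
  + C2H5 → C:2 H:5
  + CONH2 → C:1 H:2 O:1 N:1
  + C2H5 → C:2 H:5
Element totals:
  C: 9
  H: 14
  N: 2
  O: 1
Molecular formula: C9H14N2O.
DoU = (2C + 2 + N − H − X) / 2 = (2·9 + 2 + 2 − 14 − 0) / 2 = 4.

4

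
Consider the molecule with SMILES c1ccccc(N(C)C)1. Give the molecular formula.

C8H11N

Atom tally by fragment:
  benzene ring core → C:6 H:6
  (− 1 ring H displaced by substituents)
  + N(CH3)2 → N:1 C:2 H:6
Element totals:
  C: 8
  H: 11
  N: 1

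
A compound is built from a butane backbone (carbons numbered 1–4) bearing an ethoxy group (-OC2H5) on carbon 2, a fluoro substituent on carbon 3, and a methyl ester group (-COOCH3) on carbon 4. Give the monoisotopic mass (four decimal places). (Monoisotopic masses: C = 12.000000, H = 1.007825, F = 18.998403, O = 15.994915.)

178.1005

Atom tally by fragment:
  CH3 → C:1 H:3
  CH(OC2H5) → C:3 H:6 O:1
  CH(F) → C:1 H:1 F:1
  CH2COOCH3 → C:3 H:5 O:2
Element totals:
  C: 8
  H: 15
  F: 1
  O: 3
Molecular formula: C8H15FO3.
  M = 8(12.0) + 15(1.007825) + 18.998403 + 3(15.994915)
    = 96.000000 + 15.117375 + 18.998403 + 47.984745 = 178.100523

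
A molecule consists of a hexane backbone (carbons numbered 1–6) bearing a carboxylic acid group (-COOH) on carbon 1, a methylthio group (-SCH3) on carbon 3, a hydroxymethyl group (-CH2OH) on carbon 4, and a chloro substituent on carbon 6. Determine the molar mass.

240.74 g/mol

Atom tally by fragment:
  HOOCCH2 → C:2 H:3 O:2
  CH2 → C:1 H:2
  CH(SCH3) → C:2 H:4 S:1
  CH(CH2OH) → C:2 H:4 O:1
  CH2 → C:1 H:2
  CH2Cl → C:1 H:2 Cl:1
Element totals:
  C: 9
  H: 17
  Cl: 1
  O: 3
  S: 1
Molecular formula: C9H17ClO3S.
  M = 9(12.011) + 17(1.008) + 35.45 + 3(15.999) + 32.06
    = 108.099 + 17.136 + 35.450 + 47.997 + 32.060 = 240.742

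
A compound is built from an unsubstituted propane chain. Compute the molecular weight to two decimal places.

Atom tally by fragment:
  CH3 → C:1 H:3
  CH2 → C:1 H:2
  CH3 → C:1 H:3
Element totals:
  C: 3
  H: 8
Molecular formula: C3H8.
  M = 3(12.011) + 8(1.008)
    = 36.033 + 8.064 = 44.097

44.10 g/mol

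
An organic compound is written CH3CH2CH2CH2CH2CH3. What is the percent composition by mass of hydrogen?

Element totals:
  C: 6
  H: 14
Molecular formula: C6H14.
Molar mass = 86.178 g/mol.
Mass from H: 14 × 1.008 = 14.112 g/mol.
%H = 14.112 / 86.178 × 100 = 16.38%.

16.38%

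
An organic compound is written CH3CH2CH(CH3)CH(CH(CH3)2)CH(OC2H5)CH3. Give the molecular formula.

C12H26O

Element totals:
  C: 12
  H: 26
  O: 1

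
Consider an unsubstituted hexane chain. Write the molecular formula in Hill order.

C6H14

Atom tally by fragment:
  CH3 → C:1 H:3
  CH2 → C:1 H:2
  CH2 → C:1 H:2
  CH2 → C:1 H:2
  CH2 → C:1 H:2
  CH3 → C:1 H:3
Element totals:
  C: 6
  H: 14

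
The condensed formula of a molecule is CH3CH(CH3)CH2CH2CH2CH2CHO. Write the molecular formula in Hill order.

Atom tally by fragment:
  CH3 → C:1 H:3
  CH(CH3) → C:2 H:4
  CH2 → C:1 H:2
  CH2 → C:1 H:2
  CH2 → C:1 H:2
  CH2CHO → C:2 H:3 O:1
Element totals:
  C: 8
  H: 16
  O: 1

C8H16O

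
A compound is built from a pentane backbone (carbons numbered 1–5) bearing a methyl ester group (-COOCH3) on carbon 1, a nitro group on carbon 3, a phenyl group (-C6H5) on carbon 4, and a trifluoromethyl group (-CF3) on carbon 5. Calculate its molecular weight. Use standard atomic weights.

Atom tally by fragment:
  CH3OOCCH2 → C:3 H:5 O:2
  CH2 → C:1 H:2
  CH(NO2) → C:1 H:1 N:1 O:2
  CH(C6H5) → C:7 H:6
  CH2CF3 → C:2 H:2 F:3
Element totals:
  C: 14
  H: 16
  F: 3
  N: 1
  O: 4
Molecular formula: C14H16F3NO4.
  M = 14(12.011) + 16(1.008) + 3(18.998) + 14.007 + 4(15.999)
    = 168.154 + 16.128 + 56.994 + 14.007 + 63.996 = 319.279

319.28 g/mol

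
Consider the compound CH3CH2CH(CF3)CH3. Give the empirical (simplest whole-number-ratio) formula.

C5H9F3

Atom tally by fragment:
  CH3 → C:1 H:3
  CH2 → C:1 H:2
  CH(CF3) → C:2 H:1 F:3
  CH3 → C:1 H:3
Element totals:
  C: 5
  H: 9
  F: 3
Molecular formula: C5H9F3.
gcd of subscripts (5, 3, 9) = 1, so the empirical formula equals the molecular formula.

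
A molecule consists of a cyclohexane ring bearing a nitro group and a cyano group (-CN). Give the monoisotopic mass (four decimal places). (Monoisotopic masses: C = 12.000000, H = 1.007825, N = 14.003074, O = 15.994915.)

Atom tally by fragment:
  cyclohexane ring core → C:6 H:12
  (− 2 ring H displaced by substituents)
  + NO2 → N:1 O:2
  + CN → C:1 N:1
Element totals:
  C: 7
  H: 10
  N: 2
  O: 2
Molecular formula: C7H10N2O2.
  M = 7(12.0) + 10(1.007825) + 2(14.003074) + 2(15.994915)
    = 84.000000 + 10.078250 + 28.006148 + 31.989830 = 154.074228

154.0742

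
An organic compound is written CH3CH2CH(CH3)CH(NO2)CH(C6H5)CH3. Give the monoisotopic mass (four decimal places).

Atom tally by fragment:
  CH3 → C:1 H:3
  CH2 → C:1 H:2
  CH(CH3) → C:2 H:4
  CH(NO2) → C:1 H:1 N:1 O:2
  CH(C6H5) → C:7 H:6
  CH3 → C:1 H:3
Element totals:
  C: 13
  H: 19
  N: 1
  O: 2
Molecular formula: C13H19NO2.
  M = 13(12.0) + 19(1.007825) + 14.003074 + 2(15.994915)
    = 156.000000 + 19.148675 + 14.003074 + 31.989830 = 221.141579

221.1416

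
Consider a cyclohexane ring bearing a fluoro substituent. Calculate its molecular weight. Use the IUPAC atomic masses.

102.15 g/mol

Atom tally by fragment:
  cyclohexane ring core → C:6 H:12
  (− 1 ring H displaced by substituents)
  + F → F:1
Element totals:
  C: 6
  H: 11
  F: 1
Molecular formula: C6H11F.
  M = 6(12.011) + 11(1.008) + 18.998
    = 72.066 + 11.088 + 18.998 = 102.152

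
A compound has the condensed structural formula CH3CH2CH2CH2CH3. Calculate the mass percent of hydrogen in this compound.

Atom tally by fragment:
  CH3 → C:1 H:3
  CH2 → C:1 H:2
  CH2 → C:1 H:2
  CH2 → C:1 H:2
  CH3 → C:1 H:3
Element totals:
  C: 5
  H: 12
Molecular formula: C5H12.
Molar mass = 72.151 g/mol.
Mass from H: 12 × 1.008 = 12.096 g/mol.
%H = 12.096 / 72.151 × 100 = 16.76%.

16.76%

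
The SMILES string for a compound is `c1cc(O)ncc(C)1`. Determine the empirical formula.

C6H7NO

Atom tally by fragment:
  pyridine ring core → C:5 H:5 N:1
  (− 2 ring H displaced by substituents)
  + OH → O:1 H:1
  + CH3 → C:1 H:3
Element totals:
  C: 6
  H: 7
  N: 1
  O: 1
Molecular formula: C6H7NO.
gcd of subscripts (6, 7, 1, 1) = 1, so the empirical formula equals the molecular formula.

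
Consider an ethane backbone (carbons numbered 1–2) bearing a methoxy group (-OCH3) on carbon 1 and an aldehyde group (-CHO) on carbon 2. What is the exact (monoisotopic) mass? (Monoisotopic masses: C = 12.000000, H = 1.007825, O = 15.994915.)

88.0524

Atom tally by fragment:
  CH3OCH2 → C:2 H:5 O:1
  CH2CHO → C:2 H:3 O:1
Element totals:
  C: 4
  H: 8
  O: 2
Molecular formula: C4H8O2.
  M = 4(12.0) + 8(1.007825) + 2(15.994915)
    = 48.000000 + 8.062600 + 31.989830 = 88.052430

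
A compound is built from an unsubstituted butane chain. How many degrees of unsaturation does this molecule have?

0

Atom tally by fragment:
  CH3 → C:1 H:3
  CH2 → C:1 H:2
  CH2 → C:1 H:2
  CH3 → C:1 H:3
Element totals:
  C: 4
  H: 10
Molecular formula: C4H10.
DoU = (2C + 2 + N − H − X) / 2 = (2·4 + 2 + 0 − 10 − 0) / 2 = 0.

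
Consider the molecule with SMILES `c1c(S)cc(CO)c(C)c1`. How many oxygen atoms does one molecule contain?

Atom tally by fragment:
  benzene ring core → C:6 H:6
  (− 3 ring H displaced by substituents)
  + SH → S:1 H:1
  + CH2OH → C:1 H:3 O:1
  + CH3 → C:1 H:3
Element totals:
  C: 8
  H: 10
  O: 1
  S: 1

1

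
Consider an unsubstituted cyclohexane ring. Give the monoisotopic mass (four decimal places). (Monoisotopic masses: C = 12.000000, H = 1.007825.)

84.0939

Atom tally by fragment:
  cyclohexane ring core → C:6 H:12
Element totals:
  C: 6
  H: 12
Molecular formula: C6H12.
  M = 6(12.0) + 12(1.007825)
    = 72.000000 + 12.093900 = 84.093900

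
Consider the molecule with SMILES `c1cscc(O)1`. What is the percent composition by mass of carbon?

Atom tally by fragment:
  thiophene ring core → C:4 H:4 S:1
  (− 1 ring H displaced by substituents)
  + OH → O:1 H:1
Element totals:
  C: 4
  H: 4
  O: 1
  S: 1
Molecular formula: C4H4OS.
Molar mass = 100.135 g/mol.
Mass from C: 4 × 12.011 = 48.044 g/mol.
%C = 48.044 / 100.135 × 100 = 47.98%.

47.98%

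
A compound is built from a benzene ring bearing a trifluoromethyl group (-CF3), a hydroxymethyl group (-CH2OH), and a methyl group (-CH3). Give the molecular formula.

C9H9F3O

Atom tally by fragment:
  benzene ring core → C:6 H:6
  (− 3 ring H displaced by substituents)
  + CF3 → C:1 F:3
  + CH2OH → C:1 H:3 O:1
  + CH3 → C:1 H:3
Element totals:
  C: 9
  H: 9
  F: 3
  O: 1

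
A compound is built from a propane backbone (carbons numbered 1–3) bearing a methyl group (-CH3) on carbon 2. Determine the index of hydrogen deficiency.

Atom tally by fragment:
  CH3 → C:1 H:3
  CH(CH3) → C:2 H:4
  CH3 → C:1 H:3
Element totals:
  C: 4
  H: 10
Molecular formula: C4H10.
DoU = (2C + 2 + N − H − X) / 2 = (2·4 + 2 + 0 − 10 − 0) / 2 = 0.

0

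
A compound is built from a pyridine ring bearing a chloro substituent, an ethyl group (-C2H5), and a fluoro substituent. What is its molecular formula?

Atom tally by fragment:
  pyridine ring core → C:5 H:5 N:1
  (− 3 ring H displaced by substituents)
  + Cl → Cl:1
  + C2H5 → C:2 H:5
  + F → F:1
Element totals:
  C: 7
  H: 7
  Cl: 1
  F: 1
  N: 1

C7H7ClFN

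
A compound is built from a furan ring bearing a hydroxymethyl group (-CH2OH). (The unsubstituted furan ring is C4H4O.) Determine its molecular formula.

C5H6O2

Atom tally by fragment:
  furan ring core → C:4 H:4 O:1
  (− 1 ring H displaced by substituents)
  + CH2OH → C:1 H:3 O:1
Element totals:
  C: 5
  H: 6
  O: 2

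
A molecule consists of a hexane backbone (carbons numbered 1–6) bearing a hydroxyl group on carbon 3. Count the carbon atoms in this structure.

6

Atom tally by fragment:
  CH3 → C:1 H:3
  CH2 → C:1 H:2
  CH(OH) → C:1 H:2 O:1
  CH2 → C:1 H:2
  CH2 → C:1 H:2
  CH3 → C:1 H:3
Element totals:
  C: 6
  H: 14
  O: 1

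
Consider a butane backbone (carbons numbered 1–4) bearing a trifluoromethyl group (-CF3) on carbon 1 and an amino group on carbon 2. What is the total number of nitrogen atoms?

1

Atom tally by fragment:
  F3CCH2 → C:2 H:2 F:3
  CH(NH2) → C:1 H:3 N:1
  CH2 → C:1 H:2
  CH3 → C:1 H:3
Element totals:
  C: 5
  H: 10
  F: 3
  N: 1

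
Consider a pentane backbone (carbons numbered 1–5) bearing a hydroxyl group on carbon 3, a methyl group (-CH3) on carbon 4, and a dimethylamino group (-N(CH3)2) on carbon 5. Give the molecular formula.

Atom tally by fragment:
  CH3 → C:1 H:3
  CH2 → C:1 H:2
  CH(OH) → C:1 H:2 O:1
  CH(CH3) → C:2 H:4
  CH2N(CH3)2 → C:3 H:8 N:1
Element totals:
  C: 8
  H: 19
  N: 1
  O: 1

C8H19NO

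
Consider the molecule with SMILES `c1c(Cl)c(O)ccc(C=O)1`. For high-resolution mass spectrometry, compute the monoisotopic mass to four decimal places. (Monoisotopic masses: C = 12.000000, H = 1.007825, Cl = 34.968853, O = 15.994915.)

Atom tally by fragment:
  benzene ring core → C:6 H:6
  (− 3 ring H displaced by substituents)
  + Cl → Cl:1
  + OH → O:1 H:1
  + CHO → C:1 H:1 O:1
Element totals:
  C: 7
  H: 5
  Cl: 1
  O: 2
Molecular formula: C7H5ClO2.
  M = 7(12.0) + 5(1.007825) + 34.968853 + 2(15.994915)
    = 84.000000 + 5.039125 + 34.968853 + 31.989830 = 155.997808

155.9978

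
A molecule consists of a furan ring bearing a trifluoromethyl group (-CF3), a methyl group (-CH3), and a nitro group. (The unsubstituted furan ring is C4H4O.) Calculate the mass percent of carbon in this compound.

36.94%

Atom tally by fragment:
  furan ring core → C:4 H:4 O:1
  (− 3 ring H displaced by substituents)
  + CF3 → C:1 F:3
  + CH3 → C:1 H:3
  + NO2 → N:1 O:2
Element totals:
  C: 6
  H: 4
  F: 3
  N: 1
  O: 3
Molecular formula: C6H4F3NO3.
Molar mass = 195.096 g/mol.
Mass from C: 6 × 12.011 = 72.066 g/mol.
%C = 72.066 / 195.096 × 100 = 36.94%.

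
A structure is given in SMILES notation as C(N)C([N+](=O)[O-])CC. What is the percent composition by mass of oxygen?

Atom tally by fragment:
  H2NCH2 → C:1 H:4 N:1
  CH(NO2) → C:1 H:1 N:1 O:2
  CH2 → C:1 H:2
  CH3 → C:1 H:3
Element totals:
  C: 4
  H: 10
  N: 2
  O: 2
Molecular formula: C4H10N2O2.
Molar mass = 118.136 g/mol.
Mass from O: 2 × 15.999 = 31.998 g/mol.
%O = 31.998 / 118.136 × 100 = 27.09%.

27.09%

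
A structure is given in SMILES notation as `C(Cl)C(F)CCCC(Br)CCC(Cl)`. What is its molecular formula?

Atom tally by fragment:
  ClCH2 → C:1 H:2 Cl:1
  CH(F) → C:1 H:1 F:1
  CH2 → C:1 H:2
  CH2 → C:1 H:2
  CH2 → C:1 H:2
  CH(Br) → C:1 H:1 Br:1
  CH2 → C:1 H:2
  CH2 → C:1 H:2
  CH2Cl → C:1 H:2 Cl:1
Element totals:
  C: 9
  H: 16
  Br: 1
  Cl: 2
  F: 1

C9H16BrCl2F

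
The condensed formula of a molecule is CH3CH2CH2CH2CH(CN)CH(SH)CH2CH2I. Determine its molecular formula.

C9H16INS

Atom tally by fragment:
  CH3 → C:1 H:3
  CH2 → C:1 H:2
  CH2 → C:1 H:2
  CH2 → C:1 H:2
  CH(CN) → C:2 H:1 N:1
  CH(SH) → C:1 H:2 S:1
  CH2 → C:1 H:2
  CH2I → C:1 H:2 I:1
Element totals:
  C: 9
  H: 16
  I: 1
  N: 1
  S: 1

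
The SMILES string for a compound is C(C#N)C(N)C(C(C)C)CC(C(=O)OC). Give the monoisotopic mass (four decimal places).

212.1525

Atom tally by fragment:
  NCCH2 → C:2 H:2 N:1
  CH(NH2) → C:1 H:3 N:1
  CH(CH(CH3)2) → C:4 H:8
  CH2 → C:1 H:2
  CH2COOCH3 → C:3 H:5 O:2
Element totals:
  C: 11
  H: 20
  N: 2
  O: 2
Molecular formula: C11H20N2O2.
  M = 11(12.0) + 20(1.007825) + 2(14.003074) + 2(15.994915)
    = 132.000000 + 20.156500 + 28.006148 + 31.989830 = 212.152478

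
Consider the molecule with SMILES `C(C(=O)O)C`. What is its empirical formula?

C3H6O2

Atom tally by fragment:
  HOOCCH2 → C:2 H:3 O:2
  CH3 → C:1 H:3
Element totals:
  C: 3
  H: 6
  O: 2
Molecular formula: C3H6O2.
gcd of subscripts (3, 6, 2) = 1, so the empirical formula equals the molecular formula.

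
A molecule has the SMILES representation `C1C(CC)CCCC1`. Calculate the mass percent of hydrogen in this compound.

Atom tally by fragment:
  cyclohexane ring core → C:6 H:12
  (− 1 ring H displaced by substituents)
  + C2H5 → C:2 H:5
Element totals:
  C: 8
  H: 16
Molecular formula: C8H16.
Molar mass = 112.216 g/mol.
Mass from H: 16 × 1.008 = 16.128 g/mol.
%H = 16.128 / 112.216 × 100 = 14.37%.

14.37%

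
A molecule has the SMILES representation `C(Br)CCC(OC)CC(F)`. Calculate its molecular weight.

Atom tally by fragment:
  BrCH2 → C:1 H:2 Br:1
  CH2 → C:1 H:2
  CH2 → C:1 H:2
  CH(OCH3) → C:2 H:4 O:1
  CH2 → C:1 H:2
  CH2F → C:1 H:2 F:1
Element totals:
  C: 7
  H: 14
  Br: 1
  F: 1
  O: 1
Molecular formula: C7H14BrFO.
  M = 7(12.011) + 14(1.008) + 79.904 + 18.998 + 15.999
    = 84.077 + 14.112 + 79.904 + 18.998 + 15.999 = 213.090

213.09 g/mol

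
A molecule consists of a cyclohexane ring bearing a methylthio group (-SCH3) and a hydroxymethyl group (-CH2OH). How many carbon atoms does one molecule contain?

8

Atom tally by fragment:
  cyclohexane ring core → C:6 H:12
  (− 2 ring H displaced by substituents)
  + SCH3 → C:1 H:3 S:1
  + CH2OH → C:1 H:3 O:1
Element totals:
  C: 8
  H: 16
  O: 1
  S: 1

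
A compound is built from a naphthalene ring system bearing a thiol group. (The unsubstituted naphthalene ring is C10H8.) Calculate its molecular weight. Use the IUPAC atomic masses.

Atom tally by fragment:
  naphthalene ring system core → C:10 H:8
  (− 1 ring H displaced by substituents)
  + SH → S:1 H:1
Element totals:
  C: 10
  H: 8
  S: 1
Molecular formula: C10H8S.
  M = 10(12.011) + 8(1.008) + 32.06
    = 120.110 + 8.064 + 32.060 = 160.234

160.23 g/mol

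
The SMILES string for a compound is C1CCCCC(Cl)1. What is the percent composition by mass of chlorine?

29.89%

Atom tally by fragment:
  cyclohexane ring core → C:6 H:12
  (− 1 ring H displaced by substituents)
  + Cl → Cl:1
Element totals:
  C: 6
  H: 11
  Cl: 1
Molecular formula: C6H11Cl.
Molar mass = 118.604 g/mol.
Mass from Cl: 1 × 35.45 = 35.450 g/mol.
%Cl = 35.450 / 118.604 × 100 = 29.89%.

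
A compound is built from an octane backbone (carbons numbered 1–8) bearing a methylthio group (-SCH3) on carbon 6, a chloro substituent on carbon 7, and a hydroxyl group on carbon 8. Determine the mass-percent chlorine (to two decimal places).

16.82%

Atom tally by fragment:
  CH3 → C:1 H:3
  CH2 → C:1 H:2
  CH2 → C:1 H:2
  CH2 → C:1 H:2
  CH2 → C:1 H:2
  CH(SCH3) → C:2 H:4 S:1
  CH(Cl) → C:1 H:1 Cl:1
  CH2OH → C:1 H:3 O:1
Element totals:
  C: 9
  H: 19
  Cl: 1
  O: 1
  S: 1
Molecular formula: C9H19ClOS.
Molar mass = 210.760 g/mol.
Mass from Cl: 1 × 35.45 = 35.450 g/mol.
%Cl = 35.450 / 210.760 × 100 = 16.82%.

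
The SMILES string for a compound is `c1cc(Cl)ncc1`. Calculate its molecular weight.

113.54 g/mol

Atom tally by fragment:
  pyridine ring core → C:5 H:5 N:1
  (− 1 ring H displaced by substituents)
  + Cl → Cl:1
Element totals:
  C: 5
  H: 4
  Cl: 1
  N: 1
Molecular formula: C5H4ClN.
  M = 5(12.011) + 4(1.008) + 35.45 + 14.007
    = 60.055 + 4.032 + 35.450 + 14.007 = 113.544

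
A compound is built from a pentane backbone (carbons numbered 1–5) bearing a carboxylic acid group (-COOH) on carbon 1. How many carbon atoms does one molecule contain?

6

Atom tally by fragment:
  HOOCCH2 → C:2 H:3 O:2
  CH2 → C:1 H:2
  CH2 → C:1 H:2
  CH2 → C:1 H:2
  CH3 → C:1 H:3
Element totals:
  C: 6
  H: 12
  O: 2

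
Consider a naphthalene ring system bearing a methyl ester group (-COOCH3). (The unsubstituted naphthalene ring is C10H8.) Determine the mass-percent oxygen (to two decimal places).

Atom tally by fragment:
  naphthalene ring system core → C:10 H:8
  (− 1 ring H displaced by substituents)
  + COOCH3 → C:2 H:3 O:2
Element totals:
  C: 12
  H: 10
  O: 2
Molecular formula: C12H10O2.
Molar mass = 186.210 g/mol.
Mass from O: 2 × 15.999 = 31.998 g/mol.
%O = 31.998 / 186.210 × 100 = 17.18%.

17.18%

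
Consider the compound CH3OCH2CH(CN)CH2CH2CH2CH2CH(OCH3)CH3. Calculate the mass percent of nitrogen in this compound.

7.03%

Atom tally by fragment:
  CH3OCH2 → C:2 H:5 O:1
  CH(CN) → C:2 H:1 N:1
  CH2 → C:1 H:2
  CH2 → C:1 H:2
  CH2 → C:1 H:2
  CH2 → C:1 H:2
  CH(OCH3) → C:2 H:4 O:1
  CH3 → C:1 H:3
Element totals:
  C: 11
  H: 21
  N: 1
  O: 2
Molecular formula: C11H21NO2.
Molar mass = 199.294 g/mol.
Mass from N: 1 × 14.007 = 14.007 g/mol.
%N = 14.007 / 199.294 × 100 = 7.03%.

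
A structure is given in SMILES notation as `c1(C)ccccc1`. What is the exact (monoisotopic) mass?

92.0626

Atom tally by fragment:
  benzene ring core → C:6 H:6
  (− 1 ring H displaced by substituents)
  + CH3 → C:1 H:3
Element totals:
  C: 7
  H: 8
Molecular formula: C7H8.
  M = 7(12.0) + 8(1.007825)
    = 84.000000 + 8.062600 = 92.062600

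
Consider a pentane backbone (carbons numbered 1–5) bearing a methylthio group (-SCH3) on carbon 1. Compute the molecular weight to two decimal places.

118.24 g/mol

Atom tally by fragment:
  CH3SCH2 → C:2 H:5 S:1
  CH2 → C:1 H:2
  CH2 → C:1 H:2
  CH2 → C:1 H:2
  CH3 → C:1 H:3
Element totals:
  C: 6
  H: 14
  S: 1
Molecular formula: C6H14S.
  M = 6(12.011) + 14(1.008) + 32.06
    = 72.066 + 14.112 + 32.060 = 118.238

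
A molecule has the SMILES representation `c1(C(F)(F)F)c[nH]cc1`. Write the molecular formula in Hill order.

Atom tally by fragment:
  pyrrole ring core → C:4 H:5 N:1
  (− 1 ring H displaced by substituents)
  + CF3 → C:1 F:3
Element totals:
  C: 5
  H: 4
  F: 3
  N: 1

C5H4F3N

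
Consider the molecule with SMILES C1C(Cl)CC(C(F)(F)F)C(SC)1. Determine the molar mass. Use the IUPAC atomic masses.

218.66 g/mol

Atom tally by fragment:
  cyclopentane ring core → C:5 H:10
  (− 3 ring H displaced by substituents)
  + Cl → Cl:1
  + CF3 → C:1 F:3
  + SCH3 → C:1 H:3 S:1
Element totals:
  C: 7
  H: 10
  Cl: 1
  F: 3
  S: 1
Molecular formula: C7H10ClF3S.
  M = 7(12.011) + 10(1.008) + 35.45 + 3(18.998) + 32.06
    = 84.077 + 10.080 + 35.450 + 56.994 + 32.060 = 218.661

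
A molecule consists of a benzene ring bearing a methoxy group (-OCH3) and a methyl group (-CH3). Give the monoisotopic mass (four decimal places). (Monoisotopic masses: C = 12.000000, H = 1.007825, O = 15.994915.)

122.0732

Atom tally by fragment:
  benzene ring core → C:6 H:6
  (− 2 ring H displaced by substituents)
  + OCH3 → C:1 H:3 O:1
  + CH3 → C:1 H:3
Element totals:
  C: 8
  H: 10
  O: 1
Molecular formula: C8H10O.
  M = 8(12.0) + 10(1.007825) + 15.994915
    = 96.000000 + 10.078250 + 15.994915 = 122.073165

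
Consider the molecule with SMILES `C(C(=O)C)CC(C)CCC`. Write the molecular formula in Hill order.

C9H18O

Atom tally by fragment:
  CH3COCH2 → C:3 H:5 O:1
  CH2 → C:1 H:2
  CH(CH3) → C:2 H:4
  CH2 → C:1 H:2
  CH2 → C:1 H:2
  CH3 → C:1 H:3
Element totals:
  C: 9
  H: 18
  O: 1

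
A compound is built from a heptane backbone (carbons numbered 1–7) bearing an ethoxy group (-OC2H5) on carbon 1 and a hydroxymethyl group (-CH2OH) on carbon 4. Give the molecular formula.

Atom tally by fragment:
  C2H5OCH2 → C:3 H:7 O:1
  CH2 → C:1 H:2
  CH2 → C:1 H:2
  CH(CH2OH) → C:2 H:4 O:1
  CH2 → C:1 H:2
  CH2 → C:1 H:2
  CH3 → C:1 H:3
Element totals:
  C: 10
  H: 22
  O: 2

C10H22O2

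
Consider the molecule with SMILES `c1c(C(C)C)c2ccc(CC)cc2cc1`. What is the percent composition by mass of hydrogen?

Atom tally by fragment:
  naphthalene ring system core → C:10 H:8
  (− 2 ring H displaced by substituents)
  + CH(CH3)2 → C:3 H:7
  + C2H5 → C:2 H:5
Element totals:
  C: 15
  H: 18
Molecular formula: C15H18.
Molar mass = 198.309 g/mol.
Mass from H: 18 × 1.008 = 18.144 g/mol.
%H = 18.144 / 198.309 × 100 = 9.15%.

9.15%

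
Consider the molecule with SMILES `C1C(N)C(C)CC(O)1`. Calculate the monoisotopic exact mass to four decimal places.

Atom tally by fragment:
  cyclopentane ring core → C:5 H:10
  (− 3 ring H displaced by substituents)
  + NH2 → N:1 H:2
  + CH3 → C:1 H:3
  + OH → O:1 H:1
Element totals:
  C: 6
  H: 13
  N: 1
  O: 1
Molecular formula: C6H13NO.
  M = 6(12.0) + 13(1.007825) + 14.003074 + 15.994915
    = 72.000000 + 13.101725 + 14.003074 + 15.994915 = 115.099714

115.0997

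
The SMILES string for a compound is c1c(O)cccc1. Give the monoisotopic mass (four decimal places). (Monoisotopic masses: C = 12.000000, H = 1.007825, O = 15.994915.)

Atom tally by fragment:
  benzene ring core → C:6 H:6
  (− 1 ring H displaced by substituents)
  + OH → O:1 H:1
Element totals:
  C: 6
  H: 6
  O: 1
Molecular formula: C6H6O.
  M = 6(12.0) + 6(1.007825) + 15.994915
    = 72.000000 + 6.046950 + 15.994915 = 94.041865

94.0419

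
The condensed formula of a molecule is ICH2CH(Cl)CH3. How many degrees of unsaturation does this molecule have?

Element totals:
  C: 3
  H: 6
  Cl: 1
  I: 1
Molecular formula: C3H6ClI.
DoU = (2C + 2 + N − H − X) / 2 = (2·3 + 2 + 0 − 6 − 2) / 2 = 0.

0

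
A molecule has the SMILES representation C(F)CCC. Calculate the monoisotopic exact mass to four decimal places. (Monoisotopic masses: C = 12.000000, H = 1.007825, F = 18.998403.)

Atom tally by fragment:
  FCH2 → C:1 H:2 F:1
  CH2 → C:1 H:2
  CH2 → C:1 H:2
  CH3 → C:1 H:3
Element totals:
  C: 4
  H: 9
  F: 1
Molecular formula: C4H9F.
  M = 4(12.0) + 9(1.007825) + 18.998403
    = 48.000000 + 9.070425 + 18.998403 = 76.068828

76.0688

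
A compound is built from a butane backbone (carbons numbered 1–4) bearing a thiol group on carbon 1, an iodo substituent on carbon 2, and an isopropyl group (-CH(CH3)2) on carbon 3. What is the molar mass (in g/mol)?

Atom tally by fragment:
  HSCH2 → C:1 H:3 S:1
  CH(I) → C:1 H:1 I:1
  CH(CH(CH3)2) → C:4 H:8
  CH3 → C:1 H:3
Element totals:
  C: 7
  H: 15
  I: 1
  S: 1
Molecular formula: C7H15IS.
  M = 7(12.011) + 15(1.008) + 126.904 + 32.06
    = 84.077 + 15.120 + 126.904 + 32.060 = 258.161

258.16 g/mol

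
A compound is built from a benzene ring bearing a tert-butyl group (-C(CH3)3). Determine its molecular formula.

C10H14

Atom tally by fragment:
  benzene ring core → C:6 H:6
  (− 1 ring H displaced by substituents)
  + C(CH3)3 → C:4 H:9
Element totals:
  C: 10
  H: 14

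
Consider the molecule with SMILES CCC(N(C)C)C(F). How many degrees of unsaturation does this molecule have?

0

Atom tally by fragment:
  CH3 → C:1 H:3
  CH2 → C:1 H:2
  CH(N(CH3)2) → C:3 H:7 N:1
  CH2F → C:1 H:2 F:1
Element totals:
  C: 6
  H: 14
  F: 1
  N: 1
Molecular formula: C6H14FN.
DoU = (2C + 2 + N − H − X) / 2 = (2·6 + 2 + 1 − 14 − 1) / 2 = 0.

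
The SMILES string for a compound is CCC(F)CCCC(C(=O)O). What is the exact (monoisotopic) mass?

Atom tally by fragment:
  CH3 → C:1 H:3
  CH2 → C:1 H:2
  CH(F) → C:1 H:1 F:1
  CH2 → C:1 H:2
  CH2 → C:1 H:2
  CH2 → C:1 H:2
  CH2COOH → C:2 H:3 O:2
Element totals:
  C: 8
  H: 15
  F: 1
  O: 2
Molecular formula: C8H15FO2.
  M = 8(12.0) + 15(1.007825) + 18.998403 + 2(15.994915)
    = 96.000000 + 15.117375 + 18.998403 + 31.989830 = 162.105608

162.1056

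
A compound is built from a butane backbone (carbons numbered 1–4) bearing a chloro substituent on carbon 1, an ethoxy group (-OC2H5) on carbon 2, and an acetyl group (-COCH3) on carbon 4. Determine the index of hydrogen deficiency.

Atom tally by fragment:
  ClCH2 → C:1 H:2 Cl:1
  CH(OC2H5) → C:3 H:6 O:1
  CH2 → C:1 H:2
  CH2COCH3 → C:3 H:5 O:1
Element totals:
  C: 8
  H: 15
  Cl: 1
  O: 2
Molecular formula: C8H15ClO2.
DoU = (2C + 2 + N − H − X) / 2 = (2·8 + 2 + 0 − 15 − 1) / 2 = 1.

1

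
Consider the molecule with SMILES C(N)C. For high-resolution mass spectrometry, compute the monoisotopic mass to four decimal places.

Atom tally by fragment:
  H2NCH2 → C:1 H:4 N:1
  CH3 → C:1 H:3
Element totals:
  C: 2
  H: 7
  N: 1
Molecular formula: C2H7N.
  M = 2(12.0) + 7(1.007825) + 14.003074
    = 24.000000 + 7.054775 + 14.003074 = 45.057849

45.0578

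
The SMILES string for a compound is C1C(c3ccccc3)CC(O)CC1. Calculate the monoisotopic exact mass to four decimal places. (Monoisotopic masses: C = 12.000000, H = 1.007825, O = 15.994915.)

176.1201

Atom tally by fragment:
  cyclohexane ring core → C:6 H:12
  (− 2 ring H displaced by substituents)
  + C6H5 → C:6 H:5
  + OH → O:1 H:1
Element totals:
  C: 12
  H: 16
  O: 1
Molecular formula: C12H16O.
  M = 12(12.0) + 16(1.007825) + 15.994915
    = 144.000000 + 16.125200 + 15.994915 = 176.120115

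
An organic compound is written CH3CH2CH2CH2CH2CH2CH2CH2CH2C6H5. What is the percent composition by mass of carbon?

88.16%

Element totals:
  C: 15
  H: 24
Molecular formula: C15H24.
Molar mass = 204.357 g/mol.
Mass from C: 15 × 12.011 = 180.165 g/mol.
%C = 180.165 / 204.357 × 100 = 88.16%.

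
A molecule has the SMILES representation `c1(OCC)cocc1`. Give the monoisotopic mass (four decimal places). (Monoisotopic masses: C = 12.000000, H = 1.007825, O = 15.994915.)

Atom tally by fragment:
  furan ring core → C:4 H:4 O:1
  (− 1 ring H displaced by substituents)
  + OC2H5 → C:2 H:5 O:1
Element totals:
  C: 6
  H: 8
  O: 2
Molecular formula: C6H8O2.
  M = 6(12.0) + 8(1.007825) + 2(15.994915)
    = 72.000000 + 8.062600 + 31.989830 = 112.052430

112.0524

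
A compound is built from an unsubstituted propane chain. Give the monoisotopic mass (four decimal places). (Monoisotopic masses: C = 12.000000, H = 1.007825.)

44.0626

Atom tally by fragment:
  CH3 → C:1 H:3
  CH2 → C:1 H:2
  CH3 → C:1 H:3
Element totals:
  C: 3
  H: 8
Molecular formula: C3H8.
  M = 3(12.0) + 8(1.007825)
    = 36.000000 + 8.062600 = 44.062600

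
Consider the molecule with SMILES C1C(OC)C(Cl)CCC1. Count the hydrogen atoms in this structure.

Atom tally by fragment:
  cyclohexane ring core → C:6 H:12
  (− 2 ring H displaced by substituents)
  + OCH3 → C:1 H:3 O:1
  + Cl → Cl:1
Element totals:
  C: 7
  H: 13
  Cl: 1
  O: 1

13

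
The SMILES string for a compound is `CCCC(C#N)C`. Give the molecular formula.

Atom tally by fragment:
  CH3 → C:1 H:3
  CH2 → C:1 H:2
  CH2 → C:1 H:2
  CH(CN) → C:2 H:1 N:1
  CH3 → C:1 H:3
Element totals:
  C: 6
  H: 11
  N: 1

C6H11N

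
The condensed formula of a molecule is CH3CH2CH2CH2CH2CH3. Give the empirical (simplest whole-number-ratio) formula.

C3H7

Element totals:
  C: 6
  H: 14
Molecular formula: C6H14.
gcd of subscripts = 2; dividing each by 2:
  C: 6/2 = 3
  H: 14/2 = 7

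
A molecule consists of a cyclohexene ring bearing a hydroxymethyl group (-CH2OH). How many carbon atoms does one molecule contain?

7

Atom tally by fragment:
  cyclohexene ring core → C:6 H:10
  (− 1 ring H displaced by substituents)
  + CH2OH → C:1 H:3 O:1
Element totals:
  C: 7
  H: 12
  O: 1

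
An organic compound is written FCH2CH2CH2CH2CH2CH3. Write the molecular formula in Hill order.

Atom tally by fragment:
  FCH2 → C:1 H:2 F:1
  CH2 → C:1 H:2
  CH2 → C:1 H:2
  CH2 → C:1 H:2
  CH2 → C:1 H:2
  CH3 → C:1 H:3
Element totals:
  C: 6
  H: 13
  F: 1

C6H13F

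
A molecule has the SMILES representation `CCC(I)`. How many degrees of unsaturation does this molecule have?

Atom tally by fragment:
  CH3 → C:1 H:3
  CH2 → C:1 H:2
  CH2I → C:1 H:2 I:1
Element totals:
  C: 3
  H: 7
  I: 1
Molecular formula: C3H7I.
DoU = (2C + 2 + N − H − X) / 2 = (2·3 + 2 + 0 − 7 − 1) / 2 = 0.

0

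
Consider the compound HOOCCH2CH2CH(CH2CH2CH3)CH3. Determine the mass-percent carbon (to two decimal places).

Atom tally by fragment:
  HOOCCH2 → C:2 H:3 O:2
  CH2 → C:1 H:2
  CH(CH2CH2CH3) → C:4 H:8
  CH3 → C:1 H:3
Element totals:
  C: 8
  H: 16
  O: 2
Molecular formula: C8H16O2.
Molar mass = 144.214 g/mol.
Mass from C: 8 × 12.011 = 96.088 g/mol.
%C = 96.088 / 144.214 × 100 = 66.63%.

66.63%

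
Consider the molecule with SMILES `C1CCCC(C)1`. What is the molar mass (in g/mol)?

Atom tally by fragment:
  cyclopentane ring core → C:5 H:10
  (− 1 ring H displaced by substituents)
  + CH3 → C:1 H:3
Element totals:
  C: 6
  H: 12
Molecular formula: C6H12.
  M = 6(12.011) + 12(1.008)
    = 72.066 + 12.096 = 84.162

84.16 g/mol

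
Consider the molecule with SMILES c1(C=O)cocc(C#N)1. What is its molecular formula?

Atom tally by fragment:
  furan ring core → C:4 H:4 O:1
  (− 2 ring H displaced by substituents)
  + CHO → C:1 H:1 O:1
  + CN → C:1 N:1
Element totals:
  C: 6
  H: 3
  N: 1
  O: 2

C6H3NO2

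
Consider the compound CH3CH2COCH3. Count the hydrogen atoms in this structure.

8

Atom tally by fragment:
  CH3 → C:1 H:3
  CH2COCH3 → C:3 H:5 O:1
Element totals:
  C: 4
  H: 8
  O: 1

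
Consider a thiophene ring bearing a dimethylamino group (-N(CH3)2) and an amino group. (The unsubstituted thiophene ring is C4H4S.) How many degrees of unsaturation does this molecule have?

Atom tally by fragment:
  thiophene ring core → C:4 H:4 S:1
  (− 2 ring H displaced by substituents)
  + N(CH3)2 → N:1 C:2 H:6
  + NH2 → N:1 H:2
Element totals:
  C: 6
  H: 10
  N: 2
  S: 1
Molecular formula: C6H10N2S.
DoU = (2C + 2 + N − H − X) / 2 = (2·6 + 2 + 2 − 10 − 0) / 2 = 3.

3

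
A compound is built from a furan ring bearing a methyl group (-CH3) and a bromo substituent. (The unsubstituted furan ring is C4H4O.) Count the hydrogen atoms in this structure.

5

Atom tally by fragment:
  furan ring core → C:4 H:4 O:1
  (− 2 ring H displaced by substituents)
  + CH3 → C:1 H:3
  + Br → Br:1
Element totals:
  C: 5
  H: 5
  Br: 1
  O: 1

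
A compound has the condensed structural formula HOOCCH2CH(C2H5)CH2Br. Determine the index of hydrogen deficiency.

Atom tally by fragment:
  HOOCCH2 → C:2 H:3 O:2
  CH(C2H5) → C:3 H:6
  CH2Br → C:1 H:2 Br:1
Element totals:
  C: 6
  H: 11
  Br: 1
  O: 2
Molecular formula: C6H11BrO2.
DoU = (2C + 2 + N − H − X) / 2 = (2·6 + 2 + 0 − 11 − 1) / 2 = 1.

1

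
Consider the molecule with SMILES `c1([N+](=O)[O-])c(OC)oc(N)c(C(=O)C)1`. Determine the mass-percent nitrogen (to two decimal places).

Atom tally by fragment:
  furan ring core → C:4 H:4 O:1
  (− 4 ring H displaced by substituents)
  + NO2 → N:1 O:2
  + OCH3 → C:1 H:3 O:1
  + NH2 → N:1 H:2
  + COCH3 → C:2 H:3 O:1
Element totals:
  C: 7
  H: 8
  N: 2
  O: 5
Molecular formula: C7H8N2O5.
Molar mass = 200.150 g/mol.
Mass from N: 2 × 14.007 = 28.014 g/mol.
%N = 28.014 / 200.150 × 100 = 14.00%.

14.00%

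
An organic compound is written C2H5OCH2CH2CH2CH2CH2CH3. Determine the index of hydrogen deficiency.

0

Element totals:
  C: 8
  H: 18
  O: 1
Molecular formula: C8H18O.
DoU = (2C + 2 + N − H − X) / 2 = (2·8 + 2 + 0 − 18 − 0) / 2 = 0.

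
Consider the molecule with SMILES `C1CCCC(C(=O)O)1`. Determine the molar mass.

114.14 g/mol

Atom tally by fragment:
  cyclopentane ring core → C:5 H:10
  (− 1 ring H displaced by substituents)
  + COOH → C:1 H:1 O:2
Element totals:
  C: 6
  H: 10
  O: 2
Molecular formula: C6H10O2.
  M = 6(12.011) + 10(1.008) + 2(15.999)
    = 72.066 + 10.080 + 31.998 = 114.144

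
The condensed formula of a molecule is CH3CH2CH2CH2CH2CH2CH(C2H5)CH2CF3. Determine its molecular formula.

C11H21F3

Element totals:
  C: 11
  H: 21
  F: 3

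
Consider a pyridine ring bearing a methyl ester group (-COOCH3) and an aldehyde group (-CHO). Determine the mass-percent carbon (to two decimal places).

58.18%

Atom tally by fragment:
  pyridine ring core → C:5 H:5 N:1
  (− 2 ring H displaced by substituents)
  + COOCH3 → C:2 H:3 O:2
  + CHO → C:1 H:1 O:1
Element totals:
  C: 8
  H: 7
  N: 1
  O: 3
Molecular formula: C8H7NO3.
Molar mass = 165.148 g/mol.
Mass from C: 8 × 12.011 = 96.088 g/mol.
%C = 96.088 / 165.148 × 100 = 58.18%.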